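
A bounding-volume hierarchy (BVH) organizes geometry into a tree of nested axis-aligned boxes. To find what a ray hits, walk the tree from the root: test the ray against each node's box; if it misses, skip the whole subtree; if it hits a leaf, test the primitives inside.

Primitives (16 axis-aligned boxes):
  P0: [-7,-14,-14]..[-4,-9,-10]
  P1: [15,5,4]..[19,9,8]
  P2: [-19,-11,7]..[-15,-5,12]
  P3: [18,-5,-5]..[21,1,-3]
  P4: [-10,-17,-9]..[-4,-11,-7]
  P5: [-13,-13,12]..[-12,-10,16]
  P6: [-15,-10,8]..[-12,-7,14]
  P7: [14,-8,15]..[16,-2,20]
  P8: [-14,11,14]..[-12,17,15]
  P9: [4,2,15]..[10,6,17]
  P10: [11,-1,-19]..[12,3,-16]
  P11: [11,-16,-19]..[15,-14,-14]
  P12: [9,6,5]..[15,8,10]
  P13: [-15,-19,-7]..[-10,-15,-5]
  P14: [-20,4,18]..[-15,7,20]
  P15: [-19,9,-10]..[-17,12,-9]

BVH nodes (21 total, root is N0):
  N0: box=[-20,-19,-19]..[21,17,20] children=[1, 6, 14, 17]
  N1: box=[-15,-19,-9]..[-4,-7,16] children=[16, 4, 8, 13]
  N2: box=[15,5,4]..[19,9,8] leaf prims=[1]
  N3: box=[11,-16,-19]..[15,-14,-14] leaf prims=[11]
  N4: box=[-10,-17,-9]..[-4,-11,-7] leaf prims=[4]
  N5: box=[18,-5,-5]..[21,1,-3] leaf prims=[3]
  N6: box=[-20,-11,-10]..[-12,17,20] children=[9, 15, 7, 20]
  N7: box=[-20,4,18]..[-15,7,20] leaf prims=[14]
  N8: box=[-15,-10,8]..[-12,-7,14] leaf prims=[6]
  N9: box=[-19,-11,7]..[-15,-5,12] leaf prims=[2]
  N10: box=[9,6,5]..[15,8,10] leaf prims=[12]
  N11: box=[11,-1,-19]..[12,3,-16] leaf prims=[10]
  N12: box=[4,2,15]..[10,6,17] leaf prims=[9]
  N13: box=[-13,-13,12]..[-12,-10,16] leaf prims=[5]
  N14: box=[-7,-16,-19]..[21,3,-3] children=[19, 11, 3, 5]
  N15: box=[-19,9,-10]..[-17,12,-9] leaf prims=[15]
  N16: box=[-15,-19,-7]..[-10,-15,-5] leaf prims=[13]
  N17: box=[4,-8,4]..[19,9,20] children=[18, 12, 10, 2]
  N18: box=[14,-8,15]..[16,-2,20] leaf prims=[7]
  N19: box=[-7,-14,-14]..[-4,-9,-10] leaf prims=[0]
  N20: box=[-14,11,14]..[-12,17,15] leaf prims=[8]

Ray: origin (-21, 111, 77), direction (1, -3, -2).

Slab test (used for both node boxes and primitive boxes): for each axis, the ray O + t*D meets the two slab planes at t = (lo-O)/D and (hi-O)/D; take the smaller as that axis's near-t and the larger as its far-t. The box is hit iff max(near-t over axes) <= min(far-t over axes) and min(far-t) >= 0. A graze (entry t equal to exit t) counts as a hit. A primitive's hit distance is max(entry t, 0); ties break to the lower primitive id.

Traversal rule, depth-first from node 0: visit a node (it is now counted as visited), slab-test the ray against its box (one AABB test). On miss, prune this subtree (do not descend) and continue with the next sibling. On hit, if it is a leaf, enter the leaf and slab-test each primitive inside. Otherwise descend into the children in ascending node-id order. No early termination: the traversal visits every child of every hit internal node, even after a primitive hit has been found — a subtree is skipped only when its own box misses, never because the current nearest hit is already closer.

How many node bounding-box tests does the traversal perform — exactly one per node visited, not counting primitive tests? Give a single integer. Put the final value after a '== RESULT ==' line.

Traverse from the root:
N0 x:[1,42] y:[94/3,130/3] z:[57/2,48] -> hit [94/3,42], descend [1, 6, 14, 17]
  N1 x:[6,17] y:[118/3,130/3] z:[61/2,43] -> miss, prune
  N6 x:[1,9] y:[94/3,122/3] z:[57/2,87/2] -> miss, prune
  N14 x:[14,42] y:[36,127/3] z:[40,48] -> hit [40,42], descend [3, 5, 11, 19]
    N3 x:[32,36] y:[125/3,127/3] z:[91/2,48] -> miss, prune
    N5 x:[39,42] y:[110/3,116/3] z:[40,41] -> miss, prune
    N11 x:[32,33] y:[36,112/3] z:[93/2,48] -> miss, prune
    N19 x:[14,17] y:[40,125/3] z:[87/2,91/2] -> miss, prune
  N17 x:[25,40] y:[34,119/3] z:[57/2,73/2] -> hit [34,73/2], descend [2, 10, 12, 18]
    N2 x:[36,40] y:[34,106/3] z:[69/2,73/2] -> miss, prune
    N10 x:[30,36] y:[103/3,35] z:[67/2,36] -> hit [103/3,35] leaf, test {P12@t=103/3}
    N12 x:[25,31] y:[35,109/3] z:[30,31] -> miss, prune
    N18 x:[35,37] y:[113/3,119/3] z:[57/2,31] -> miss, prune

13 AABB tests over nodes [0, 1, 6, 14, 3, 5, 11, 19, 17, 2, 10, 12, 18]; 1 leaf entered; closest P12.

== RESULT ==
13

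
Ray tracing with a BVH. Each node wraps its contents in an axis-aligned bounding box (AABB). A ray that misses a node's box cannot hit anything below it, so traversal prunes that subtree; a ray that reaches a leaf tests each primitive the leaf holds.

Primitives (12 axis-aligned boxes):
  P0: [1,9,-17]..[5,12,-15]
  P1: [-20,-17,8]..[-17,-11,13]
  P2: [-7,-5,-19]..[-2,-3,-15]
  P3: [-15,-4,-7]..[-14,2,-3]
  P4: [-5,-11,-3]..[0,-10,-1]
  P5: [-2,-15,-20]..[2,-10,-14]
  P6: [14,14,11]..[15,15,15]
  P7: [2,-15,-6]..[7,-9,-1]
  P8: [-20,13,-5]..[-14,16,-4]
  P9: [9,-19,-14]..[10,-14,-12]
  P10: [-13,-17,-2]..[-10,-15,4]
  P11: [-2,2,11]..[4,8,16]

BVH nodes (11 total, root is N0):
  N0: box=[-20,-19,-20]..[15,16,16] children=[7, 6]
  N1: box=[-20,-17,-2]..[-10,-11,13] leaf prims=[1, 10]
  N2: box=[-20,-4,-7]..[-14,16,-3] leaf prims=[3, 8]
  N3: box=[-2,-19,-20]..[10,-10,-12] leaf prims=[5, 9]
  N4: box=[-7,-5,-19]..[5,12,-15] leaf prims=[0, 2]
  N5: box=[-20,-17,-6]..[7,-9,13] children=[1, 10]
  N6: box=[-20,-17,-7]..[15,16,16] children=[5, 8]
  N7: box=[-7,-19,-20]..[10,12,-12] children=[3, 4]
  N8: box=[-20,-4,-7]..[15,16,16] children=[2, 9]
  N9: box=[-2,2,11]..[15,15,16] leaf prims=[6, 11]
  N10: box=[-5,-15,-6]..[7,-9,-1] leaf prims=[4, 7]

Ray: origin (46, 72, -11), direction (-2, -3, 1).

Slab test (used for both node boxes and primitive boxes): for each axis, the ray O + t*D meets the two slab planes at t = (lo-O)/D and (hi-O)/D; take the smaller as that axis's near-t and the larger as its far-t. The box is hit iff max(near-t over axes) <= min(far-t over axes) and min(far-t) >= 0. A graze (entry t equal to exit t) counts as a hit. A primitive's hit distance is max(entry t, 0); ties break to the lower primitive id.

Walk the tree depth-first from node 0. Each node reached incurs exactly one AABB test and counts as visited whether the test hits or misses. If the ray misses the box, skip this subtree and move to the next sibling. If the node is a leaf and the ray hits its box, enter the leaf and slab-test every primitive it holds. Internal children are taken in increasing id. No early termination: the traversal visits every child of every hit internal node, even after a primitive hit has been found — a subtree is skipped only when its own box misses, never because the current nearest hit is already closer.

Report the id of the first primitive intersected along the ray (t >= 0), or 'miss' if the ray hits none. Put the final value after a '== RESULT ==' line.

Traverse from the root:
N0 x:[31/2,33] y:[56/3,91/3] z:[-9,27] -> hit [56/3,27], descend [6, 7]
  N6 x:[31/2,33] y:[56/3,89/3] z:[4,27] -> hit [56/3,27], descend [5, 8]
    N5 x:[39/2,33] y:[27,89/3] z:[5,24] -> miss, prune
    N8 x:[31/2,33] y:[56/3,76/3] z:[4,27] -> hit [56/3,76/3], descend [2, 9]
      N2 x:[30,33] y:[56/3,76/3] z:[4,8] -> miss, prune
      N9 x:[31/2,24] y:[19,70/3] z:[22,27] -> hit [22,70/3] leaf, test {P6(miss), P11@t=22}
  N7 x:[18,53/2] y:[20,91/3] z:[-9,-1] -> miss, prune

7 AABB tests over nodes [0, 6, 5, 8, 2, 9, 7]; 1 leaf entered; closest P11.

== RESULT ==
11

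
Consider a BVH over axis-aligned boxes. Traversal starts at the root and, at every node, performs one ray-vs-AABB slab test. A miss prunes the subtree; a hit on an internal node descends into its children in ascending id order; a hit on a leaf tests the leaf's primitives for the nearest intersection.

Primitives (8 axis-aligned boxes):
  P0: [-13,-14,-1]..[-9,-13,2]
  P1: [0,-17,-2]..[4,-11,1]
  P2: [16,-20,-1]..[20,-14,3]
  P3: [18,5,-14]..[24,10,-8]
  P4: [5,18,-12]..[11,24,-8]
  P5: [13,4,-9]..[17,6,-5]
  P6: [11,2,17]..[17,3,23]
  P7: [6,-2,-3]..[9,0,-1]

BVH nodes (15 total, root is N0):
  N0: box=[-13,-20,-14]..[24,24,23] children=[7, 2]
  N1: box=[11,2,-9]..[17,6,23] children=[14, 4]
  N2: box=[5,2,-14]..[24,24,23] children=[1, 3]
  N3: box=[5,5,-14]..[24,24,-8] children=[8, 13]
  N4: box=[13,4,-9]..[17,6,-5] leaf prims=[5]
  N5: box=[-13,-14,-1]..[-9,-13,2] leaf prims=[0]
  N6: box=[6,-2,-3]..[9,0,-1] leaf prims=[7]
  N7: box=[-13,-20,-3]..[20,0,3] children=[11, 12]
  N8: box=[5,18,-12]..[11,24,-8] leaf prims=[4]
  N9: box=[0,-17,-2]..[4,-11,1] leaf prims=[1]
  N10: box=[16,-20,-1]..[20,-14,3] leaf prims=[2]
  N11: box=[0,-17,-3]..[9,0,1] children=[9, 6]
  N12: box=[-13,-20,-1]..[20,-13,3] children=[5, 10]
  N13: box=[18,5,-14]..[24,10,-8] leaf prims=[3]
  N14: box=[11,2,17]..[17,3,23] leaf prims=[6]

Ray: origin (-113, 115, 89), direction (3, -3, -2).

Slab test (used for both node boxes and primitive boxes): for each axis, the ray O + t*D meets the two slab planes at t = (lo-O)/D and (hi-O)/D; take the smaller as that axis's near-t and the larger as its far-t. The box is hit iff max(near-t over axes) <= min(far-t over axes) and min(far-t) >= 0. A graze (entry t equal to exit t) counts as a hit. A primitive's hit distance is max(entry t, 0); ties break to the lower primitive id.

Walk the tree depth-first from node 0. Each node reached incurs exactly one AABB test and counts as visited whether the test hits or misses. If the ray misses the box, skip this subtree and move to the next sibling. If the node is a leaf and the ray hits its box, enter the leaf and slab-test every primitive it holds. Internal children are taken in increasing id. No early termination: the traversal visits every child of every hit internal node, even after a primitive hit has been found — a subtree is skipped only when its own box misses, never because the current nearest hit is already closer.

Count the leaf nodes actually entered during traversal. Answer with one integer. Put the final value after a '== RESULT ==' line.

Trace the traversal:
N0 x:[100/3,137/3] y:[91/3,45] z:[33,103/2] -> hit [100/3,45], descend [2, 7]
  N2 x:[118/3,137/3] y:[91/3,113/3] z:[33,103/2] -> miss, prune
  N7 x:[100/3,133/3] y:[115/3,45] z:[43,46] -> hit [43,133/3], descend [11, 12]
    N11 x:[113/3,122/3] y:[115/3,44] z:[44,46] -> miss, prune
    N12 x:[100/3,133/3] y:[128/3,45] z:[43,45] -> hit [43,133/3], descend [5, 10]
      N5 x:[100/3,104/3] y:[128/3,43] z:[87/2,45] -> miss, prune
      N10 x:[43,133/3] y:[43,45] z:[43,45] -> hit [43,133/3] leaf, test {P2@t=43}

order=[0, 2, 7, 11, 12, 5, 10]  |boxes|=7  |leaves|=1  hit=P2

== RESULT ==
1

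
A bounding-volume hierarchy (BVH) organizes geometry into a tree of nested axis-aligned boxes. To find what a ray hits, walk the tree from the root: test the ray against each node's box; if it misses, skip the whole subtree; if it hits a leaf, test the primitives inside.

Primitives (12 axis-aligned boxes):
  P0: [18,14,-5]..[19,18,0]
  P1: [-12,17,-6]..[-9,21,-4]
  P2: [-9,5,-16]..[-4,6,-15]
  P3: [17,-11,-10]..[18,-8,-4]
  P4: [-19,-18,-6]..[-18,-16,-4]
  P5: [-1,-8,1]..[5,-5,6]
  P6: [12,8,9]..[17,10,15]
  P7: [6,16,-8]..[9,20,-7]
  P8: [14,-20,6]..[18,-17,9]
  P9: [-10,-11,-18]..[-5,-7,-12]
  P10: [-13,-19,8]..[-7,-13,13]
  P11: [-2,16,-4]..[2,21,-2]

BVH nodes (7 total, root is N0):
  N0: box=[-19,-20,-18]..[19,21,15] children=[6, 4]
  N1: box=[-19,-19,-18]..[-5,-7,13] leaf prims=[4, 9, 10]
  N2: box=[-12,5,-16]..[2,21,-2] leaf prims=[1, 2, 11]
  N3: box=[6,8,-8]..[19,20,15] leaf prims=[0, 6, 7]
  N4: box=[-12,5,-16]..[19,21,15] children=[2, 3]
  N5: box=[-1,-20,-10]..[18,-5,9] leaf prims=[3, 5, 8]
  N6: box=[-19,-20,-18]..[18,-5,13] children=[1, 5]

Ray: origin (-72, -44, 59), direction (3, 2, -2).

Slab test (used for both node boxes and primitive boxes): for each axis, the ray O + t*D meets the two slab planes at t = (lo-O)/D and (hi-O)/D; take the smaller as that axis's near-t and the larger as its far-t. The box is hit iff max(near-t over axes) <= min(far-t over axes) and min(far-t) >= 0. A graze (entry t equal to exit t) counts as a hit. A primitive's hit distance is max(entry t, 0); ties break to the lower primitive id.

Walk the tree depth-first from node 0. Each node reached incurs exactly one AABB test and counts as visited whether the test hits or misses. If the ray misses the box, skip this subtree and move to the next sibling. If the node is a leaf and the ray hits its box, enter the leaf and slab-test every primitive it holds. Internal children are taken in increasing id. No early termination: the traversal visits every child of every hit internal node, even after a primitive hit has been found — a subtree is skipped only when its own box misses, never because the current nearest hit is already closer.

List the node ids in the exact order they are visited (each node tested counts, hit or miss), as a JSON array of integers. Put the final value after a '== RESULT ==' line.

Traverse from the root:
N0 x:[53/3,91/3] y:[12,65/2] z:[22,77/2] -> hit [22,91/3], descend [4, 6]
  N4 x:[20,91/3] y:[49/2,65/2] z:[22,75/2] -> hit [49/2,91/3], descend [2, 3]
    N2 x:[20,74/3] y:[49/2,65/2] z:[61/2,75/2] -> miss, prune
    N3 x:[26,91/3] y:[26,32] z:[22,67/2] -> hit [26,91/3] leaf, test {P0@t=30, P6(miss), P7(miss)}
  N6 x:[53/3,30] y:[12,39/2] z:[23,77/2] -> miss, prune

Visited [0, 4, 2, 3, 6]. Tests: 5 box, 1 leaf. Nearest: P0.

== RESULT ==
[0, 4, 2, 3, 6]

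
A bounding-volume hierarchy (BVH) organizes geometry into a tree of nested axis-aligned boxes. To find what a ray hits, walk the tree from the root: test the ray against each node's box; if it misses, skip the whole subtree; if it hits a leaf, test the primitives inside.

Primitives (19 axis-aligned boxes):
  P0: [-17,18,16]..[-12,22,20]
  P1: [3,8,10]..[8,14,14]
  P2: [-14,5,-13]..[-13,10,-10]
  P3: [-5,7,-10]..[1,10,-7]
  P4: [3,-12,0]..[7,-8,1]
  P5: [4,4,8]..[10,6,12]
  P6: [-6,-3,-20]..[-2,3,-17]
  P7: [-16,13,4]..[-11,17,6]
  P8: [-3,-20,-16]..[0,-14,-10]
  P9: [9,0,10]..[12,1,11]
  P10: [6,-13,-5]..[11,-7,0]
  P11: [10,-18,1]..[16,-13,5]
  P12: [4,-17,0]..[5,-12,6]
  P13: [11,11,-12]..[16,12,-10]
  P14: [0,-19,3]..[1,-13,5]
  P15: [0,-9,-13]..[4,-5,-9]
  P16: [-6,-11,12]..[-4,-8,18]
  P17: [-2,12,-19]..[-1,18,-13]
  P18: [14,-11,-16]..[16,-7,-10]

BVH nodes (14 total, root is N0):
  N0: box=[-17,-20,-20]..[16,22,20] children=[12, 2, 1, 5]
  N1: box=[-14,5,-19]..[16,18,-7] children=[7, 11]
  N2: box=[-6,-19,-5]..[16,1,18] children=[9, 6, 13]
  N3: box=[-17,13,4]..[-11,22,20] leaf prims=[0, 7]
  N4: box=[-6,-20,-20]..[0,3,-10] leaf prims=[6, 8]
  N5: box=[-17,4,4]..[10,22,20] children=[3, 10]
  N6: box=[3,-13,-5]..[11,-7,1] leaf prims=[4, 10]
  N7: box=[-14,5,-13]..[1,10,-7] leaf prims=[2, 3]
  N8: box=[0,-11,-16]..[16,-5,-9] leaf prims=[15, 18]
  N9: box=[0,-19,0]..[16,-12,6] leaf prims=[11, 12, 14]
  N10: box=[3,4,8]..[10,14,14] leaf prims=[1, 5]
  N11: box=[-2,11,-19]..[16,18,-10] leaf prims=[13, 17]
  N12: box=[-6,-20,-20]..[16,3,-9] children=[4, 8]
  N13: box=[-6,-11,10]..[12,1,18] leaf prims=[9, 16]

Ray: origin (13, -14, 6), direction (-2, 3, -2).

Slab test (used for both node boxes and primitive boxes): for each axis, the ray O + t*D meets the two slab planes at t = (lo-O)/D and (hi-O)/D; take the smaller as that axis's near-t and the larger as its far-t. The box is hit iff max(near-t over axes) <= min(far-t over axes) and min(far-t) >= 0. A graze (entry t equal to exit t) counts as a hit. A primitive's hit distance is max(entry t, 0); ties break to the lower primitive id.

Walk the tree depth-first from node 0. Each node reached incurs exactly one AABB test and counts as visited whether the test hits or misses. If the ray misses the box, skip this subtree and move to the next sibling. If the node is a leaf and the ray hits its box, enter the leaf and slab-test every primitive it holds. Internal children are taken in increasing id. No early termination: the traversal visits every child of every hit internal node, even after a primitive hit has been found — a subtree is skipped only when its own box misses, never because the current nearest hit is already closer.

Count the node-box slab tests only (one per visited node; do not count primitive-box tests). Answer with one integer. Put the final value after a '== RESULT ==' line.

Trace the traversal:
N0 x:[-3/2,15] y:[-2,12] z:[-7,13] -> hit [-3/2,12], descend [1, 2, 5, 12]
  N1 x:[-3/2,27/2] y:[19/3,32/3] z:[13/2,25/2] -> hit [13/2,32/3], descend [7, 11]
    N7 x:[6,27/2] y:[19/3,8] z:[13/2,19/2] -> hit [13/2,8] leaf, test {P2(miss), P3@t=7}
    N11 x:[-3/2,15/2] y:[25/3,32/3] z:[8,25/2] -> miss, prune
  N2 x:[-3/2,19/2] y:[-5/3,5] z:[-6,11/2] -> hit [-3/2,5], descend [6, 9, 13]
    N6 x:[1,5] y:[1/3,7/3] z:[5/2,11/2] -> miss, prune
    N9 x:[-3/2,13/2] y:[-5/3,2/3] z:[0,3] -> hit [0,2/3] leaf, test {P11(miss), P12(miss), P14(miss)}
    N13 x:[1/2,19/2] y:[1,5] z:[-6,-2] -> miss, prune
  N5 x:[3/2,15] y:[6,12] z:[-7,1] -> miss, prune
  N12 x:[-3/2,19/2] y:[-2,17/3] z:[15/2,13] -> miss, prune

Summary -> nodes [0, 1, 7, 11, 2, 6, 9, 13, 5, 12]; box-tests=10; leaf-entries=2; first=P3

== RESULT ==
10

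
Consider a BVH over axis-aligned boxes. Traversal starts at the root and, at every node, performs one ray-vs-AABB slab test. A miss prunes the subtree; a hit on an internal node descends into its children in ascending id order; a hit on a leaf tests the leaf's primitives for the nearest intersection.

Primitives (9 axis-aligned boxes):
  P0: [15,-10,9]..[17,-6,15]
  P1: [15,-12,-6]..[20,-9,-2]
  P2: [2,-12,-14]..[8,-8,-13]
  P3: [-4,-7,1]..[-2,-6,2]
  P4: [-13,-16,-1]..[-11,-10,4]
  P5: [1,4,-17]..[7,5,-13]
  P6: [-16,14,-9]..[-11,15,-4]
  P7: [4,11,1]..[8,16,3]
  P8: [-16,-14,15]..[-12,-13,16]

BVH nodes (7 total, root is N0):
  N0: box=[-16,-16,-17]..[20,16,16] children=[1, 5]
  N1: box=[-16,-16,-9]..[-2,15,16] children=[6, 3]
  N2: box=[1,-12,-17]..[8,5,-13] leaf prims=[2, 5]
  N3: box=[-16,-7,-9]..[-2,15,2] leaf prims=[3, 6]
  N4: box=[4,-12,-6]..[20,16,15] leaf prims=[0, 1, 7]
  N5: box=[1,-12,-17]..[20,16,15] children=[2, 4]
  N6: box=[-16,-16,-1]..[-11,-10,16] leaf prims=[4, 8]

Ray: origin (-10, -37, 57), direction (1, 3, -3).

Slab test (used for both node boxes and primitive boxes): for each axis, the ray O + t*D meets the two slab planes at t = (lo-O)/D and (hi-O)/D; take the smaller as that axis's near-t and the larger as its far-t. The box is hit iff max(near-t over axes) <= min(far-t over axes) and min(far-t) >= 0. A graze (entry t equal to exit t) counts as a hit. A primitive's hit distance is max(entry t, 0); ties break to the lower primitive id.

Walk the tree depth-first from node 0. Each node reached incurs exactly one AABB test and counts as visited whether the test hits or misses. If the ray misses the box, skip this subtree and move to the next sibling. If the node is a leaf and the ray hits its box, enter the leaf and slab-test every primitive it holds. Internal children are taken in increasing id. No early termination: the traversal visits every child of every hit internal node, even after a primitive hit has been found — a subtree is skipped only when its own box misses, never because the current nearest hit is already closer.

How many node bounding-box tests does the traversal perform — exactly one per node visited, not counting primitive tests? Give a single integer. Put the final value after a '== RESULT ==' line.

Traverse from the root:
N0 x:[-6,30] y:[7,53/3] z:[41/3,74/3] -> hit [41/3,53/3], descend [1, 5]
  N1 x:[-6,8] y:[7,52/3] z:[41/3,22] -> miss, prune
  N5 x:[11,30] y:[25/3,53/3] z:[14,74/3] -> hit [14,53/3], descend [2, 4]
    N2 x:[11,18] y:[25/3,14] z:[70/3,74/3] -> miss, prune
    N4 x:[14,30] y:[25/3,53/3] z:[14,21] -> hit [14,53/3] leaf, test {P0(miss), P1(miss), P7(miss)}

5 AABB tests over nodes [0, 1, 5, 2, 4]; 1 leaf entered; closest miss.

== RESULT ==
5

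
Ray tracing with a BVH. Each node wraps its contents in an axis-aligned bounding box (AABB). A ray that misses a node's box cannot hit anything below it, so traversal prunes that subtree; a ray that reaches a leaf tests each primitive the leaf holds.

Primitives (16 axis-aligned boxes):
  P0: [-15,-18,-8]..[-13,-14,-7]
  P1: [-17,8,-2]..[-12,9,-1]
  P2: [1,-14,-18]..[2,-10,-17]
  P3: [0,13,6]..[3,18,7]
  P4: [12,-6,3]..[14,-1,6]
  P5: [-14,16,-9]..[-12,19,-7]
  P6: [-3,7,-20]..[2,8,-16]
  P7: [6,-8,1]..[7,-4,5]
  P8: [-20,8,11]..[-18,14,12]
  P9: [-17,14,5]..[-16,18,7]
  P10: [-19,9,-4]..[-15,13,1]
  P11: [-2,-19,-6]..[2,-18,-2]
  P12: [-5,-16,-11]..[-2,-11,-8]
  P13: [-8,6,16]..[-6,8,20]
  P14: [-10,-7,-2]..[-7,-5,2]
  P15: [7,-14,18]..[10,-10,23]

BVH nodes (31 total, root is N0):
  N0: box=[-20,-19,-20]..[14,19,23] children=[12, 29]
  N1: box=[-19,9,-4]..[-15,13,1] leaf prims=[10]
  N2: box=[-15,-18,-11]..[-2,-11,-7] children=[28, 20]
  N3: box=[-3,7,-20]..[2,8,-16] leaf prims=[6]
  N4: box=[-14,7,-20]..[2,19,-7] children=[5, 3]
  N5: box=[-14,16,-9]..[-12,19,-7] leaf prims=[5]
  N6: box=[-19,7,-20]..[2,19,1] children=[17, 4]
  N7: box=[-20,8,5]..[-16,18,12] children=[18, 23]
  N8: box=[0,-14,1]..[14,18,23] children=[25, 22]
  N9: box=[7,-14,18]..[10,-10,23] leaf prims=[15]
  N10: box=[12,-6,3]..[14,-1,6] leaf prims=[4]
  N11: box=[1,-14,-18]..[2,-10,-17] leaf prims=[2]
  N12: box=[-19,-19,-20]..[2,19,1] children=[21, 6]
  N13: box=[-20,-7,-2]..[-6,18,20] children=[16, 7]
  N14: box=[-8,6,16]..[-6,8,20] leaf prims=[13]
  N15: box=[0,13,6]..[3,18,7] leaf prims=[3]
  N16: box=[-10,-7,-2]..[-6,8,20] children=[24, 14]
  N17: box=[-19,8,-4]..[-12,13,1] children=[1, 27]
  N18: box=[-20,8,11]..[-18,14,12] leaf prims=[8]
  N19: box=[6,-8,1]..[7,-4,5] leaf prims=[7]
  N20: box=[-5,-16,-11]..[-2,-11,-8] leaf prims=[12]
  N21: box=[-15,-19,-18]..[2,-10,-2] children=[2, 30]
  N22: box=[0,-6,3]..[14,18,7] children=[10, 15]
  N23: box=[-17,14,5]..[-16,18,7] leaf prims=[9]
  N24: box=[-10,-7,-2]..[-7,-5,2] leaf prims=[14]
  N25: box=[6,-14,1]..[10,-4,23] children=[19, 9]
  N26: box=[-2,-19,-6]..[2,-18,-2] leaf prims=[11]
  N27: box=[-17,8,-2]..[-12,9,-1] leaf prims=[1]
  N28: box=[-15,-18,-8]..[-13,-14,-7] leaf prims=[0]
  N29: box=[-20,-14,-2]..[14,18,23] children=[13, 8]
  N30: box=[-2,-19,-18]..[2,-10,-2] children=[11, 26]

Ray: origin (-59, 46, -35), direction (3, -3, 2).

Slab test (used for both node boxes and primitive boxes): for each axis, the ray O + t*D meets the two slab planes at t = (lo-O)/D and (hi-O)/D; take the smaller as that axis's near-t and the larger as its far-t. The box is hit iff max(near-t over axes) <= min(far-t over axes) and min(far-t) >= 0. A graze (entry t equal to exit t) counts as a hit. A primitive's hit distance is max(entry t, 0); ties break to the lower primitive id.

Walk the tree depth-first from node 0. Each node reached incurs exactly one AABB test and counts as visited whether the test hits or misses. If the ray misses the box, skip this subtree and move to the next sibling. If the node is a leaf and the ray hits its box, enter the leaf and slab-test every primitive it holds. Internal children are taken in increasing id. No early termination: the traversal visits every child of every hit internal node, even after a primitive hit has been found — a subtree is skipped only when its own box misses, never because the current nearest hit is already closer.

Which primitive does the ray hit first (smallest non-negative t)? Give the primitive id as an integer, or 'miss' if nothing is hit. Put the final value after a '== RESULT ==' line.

Traverse from the root:
N0 x:[13,73/3] y:[9,65/3] z:[15/2,29] -> hit [13,65/3], descend [12, 29]
  N12 x:[40/3,61/3] y:[9,65/3] z:[15/2,18] -> hit [40/3,18], descend [6, 21]
    N6 x:[40/3,61/3] y:[9,13] z:[15/2,18] -> miss, prune
    N21 x:[44/3,61/3] y:[56/3,65/3] z:[17/2,33/2] -> miss, prune
  N29 x:[13,73/3] y:[28/3,20] z:[33/2,29] -> hit [33/2,20], descend [8, 13]
    N8 x:[59/3,73/3] y:[28/3,20] z:[18,29] -> hit [59/3,20], descend [22, 25]
      N22 x:[59/3,73/3] y:[28/3,52/3] z:[19,21] -> miss, prune
      N25 x:[65/3,23] y:[50/3,20] z:[18,29] -> miss, prune
    N13 x:[13,53/3] y:[28/3,53/3] z:[33/2,55/2] -> hit [33/2,53/3], descend [7, 16]
      N7 x:[13,43/3] y:[28/3,38/3] z:[20,47/2] -> miss, prune
      N16 x:[49/3,53/3] y:[38/3,53/3] z:[33/2,55/2] -> hit [33/2,53/3], descend [14, 24]
        N14 x:[17,53/3] y:[38/3,40/3] z:[51/2,55/2] -> miss, prune
        N24 x:[49/3,52/3] y:[17,53/3] z:[33/2,37/2] -> hit [17,52/3] leaf, test {P14@t=17}

order=[0, 12, 6, 21, 29, 8, 22, 25, 13, 7, 16, 14, 24]  |boxes|=13  |leaves|=1  hit=P14

== RESULT ==
14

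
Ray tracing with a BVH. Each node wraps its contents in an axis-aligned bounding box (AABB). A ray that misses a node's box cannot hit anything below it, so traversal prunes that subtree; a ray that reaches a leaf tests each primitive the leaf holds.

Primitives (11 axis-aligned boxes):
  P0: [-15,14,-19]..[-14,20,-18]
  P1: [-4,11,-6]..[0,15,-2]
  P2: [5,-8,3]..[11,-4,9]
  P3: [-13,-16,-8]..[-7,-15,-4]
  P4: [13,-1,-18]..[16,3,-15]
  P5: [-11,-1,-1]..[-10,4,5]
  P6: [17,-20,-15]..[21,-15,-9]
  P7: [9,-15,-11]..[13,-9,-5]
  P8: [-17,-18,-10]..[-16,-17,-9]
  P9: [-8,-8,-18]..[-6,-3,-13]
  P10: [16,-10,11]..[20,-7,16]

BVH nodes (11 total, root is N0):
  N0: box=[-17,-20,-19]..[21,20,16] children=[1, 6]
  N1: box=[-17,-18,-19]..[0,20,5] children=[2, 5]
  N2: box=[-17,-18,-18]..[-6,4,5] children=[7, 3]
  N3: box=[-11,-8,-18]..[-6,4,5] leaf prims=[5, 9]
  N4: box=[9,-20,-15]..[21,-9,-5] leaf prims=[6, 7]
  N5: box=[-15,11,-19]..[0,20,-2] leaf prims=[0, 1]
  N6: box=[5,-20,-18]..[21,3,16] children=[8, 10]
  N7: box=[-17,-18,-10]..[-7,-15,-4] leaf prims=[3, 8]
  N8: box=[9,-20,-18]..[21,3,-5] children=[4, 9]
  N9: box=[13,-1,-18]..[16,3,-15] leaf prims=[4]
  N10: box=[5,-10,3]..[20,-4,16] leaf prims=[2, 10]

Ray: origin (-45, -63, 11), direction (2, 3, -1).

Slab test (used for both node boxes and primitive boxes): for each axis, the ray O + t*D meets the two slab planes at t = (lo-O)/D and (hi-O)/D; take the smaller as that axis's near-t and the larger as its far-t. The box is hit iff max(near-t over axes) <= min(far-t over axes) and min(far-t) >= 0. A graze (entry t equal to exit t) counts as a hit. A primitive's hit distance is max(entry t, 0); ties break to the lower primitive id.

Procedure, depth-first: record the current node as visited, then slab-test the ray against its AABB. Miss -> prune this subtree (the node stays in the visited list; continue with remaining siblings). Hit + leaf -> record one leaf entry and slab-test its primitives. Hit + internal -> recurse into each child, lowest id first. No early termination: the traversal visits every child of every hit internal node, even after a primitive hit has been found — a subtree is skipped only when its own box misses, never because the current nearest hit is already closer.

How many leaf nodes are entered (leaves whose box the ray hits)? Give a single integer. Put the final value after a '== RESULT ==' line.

Walk:
N0 x:[14,33] y:[43/3,83/3] z:[-5,30] -> hit [43/3,83/3], descend [1, 6]
  N1 x:[14,45/2] y:[15,83/3] z:[6,30] -> hit [15,45/2], descend [2, 5]
    N2 x:[14,39/2] y:[15,67/3] z:[6,29] -> hit [15,39/2], descend [3, 7]
      N3 x:[17,39/2] y:[55/3,67/3] z:[6,29] -> hit [55/3,39/2] leaf, test {P5(miss), P9(miss)}
      N7 x:[14,19] y:[15,16] z:[15,21] -> hit [15,16] leaf, test {P3@t=16, P8(miss)}
    N5 x:[15,45/2] y:[74/3,83/3] z:[13,30] -> miss, prune
  N6 x:[25,33] y:[43/3,22] z:[-5,29] -> miss, prune

7 AABB tests over nodes [0, 1, 2, 3, 7, 5, 6]; 2 leaves entered; closest P3.

== RESULT ==
2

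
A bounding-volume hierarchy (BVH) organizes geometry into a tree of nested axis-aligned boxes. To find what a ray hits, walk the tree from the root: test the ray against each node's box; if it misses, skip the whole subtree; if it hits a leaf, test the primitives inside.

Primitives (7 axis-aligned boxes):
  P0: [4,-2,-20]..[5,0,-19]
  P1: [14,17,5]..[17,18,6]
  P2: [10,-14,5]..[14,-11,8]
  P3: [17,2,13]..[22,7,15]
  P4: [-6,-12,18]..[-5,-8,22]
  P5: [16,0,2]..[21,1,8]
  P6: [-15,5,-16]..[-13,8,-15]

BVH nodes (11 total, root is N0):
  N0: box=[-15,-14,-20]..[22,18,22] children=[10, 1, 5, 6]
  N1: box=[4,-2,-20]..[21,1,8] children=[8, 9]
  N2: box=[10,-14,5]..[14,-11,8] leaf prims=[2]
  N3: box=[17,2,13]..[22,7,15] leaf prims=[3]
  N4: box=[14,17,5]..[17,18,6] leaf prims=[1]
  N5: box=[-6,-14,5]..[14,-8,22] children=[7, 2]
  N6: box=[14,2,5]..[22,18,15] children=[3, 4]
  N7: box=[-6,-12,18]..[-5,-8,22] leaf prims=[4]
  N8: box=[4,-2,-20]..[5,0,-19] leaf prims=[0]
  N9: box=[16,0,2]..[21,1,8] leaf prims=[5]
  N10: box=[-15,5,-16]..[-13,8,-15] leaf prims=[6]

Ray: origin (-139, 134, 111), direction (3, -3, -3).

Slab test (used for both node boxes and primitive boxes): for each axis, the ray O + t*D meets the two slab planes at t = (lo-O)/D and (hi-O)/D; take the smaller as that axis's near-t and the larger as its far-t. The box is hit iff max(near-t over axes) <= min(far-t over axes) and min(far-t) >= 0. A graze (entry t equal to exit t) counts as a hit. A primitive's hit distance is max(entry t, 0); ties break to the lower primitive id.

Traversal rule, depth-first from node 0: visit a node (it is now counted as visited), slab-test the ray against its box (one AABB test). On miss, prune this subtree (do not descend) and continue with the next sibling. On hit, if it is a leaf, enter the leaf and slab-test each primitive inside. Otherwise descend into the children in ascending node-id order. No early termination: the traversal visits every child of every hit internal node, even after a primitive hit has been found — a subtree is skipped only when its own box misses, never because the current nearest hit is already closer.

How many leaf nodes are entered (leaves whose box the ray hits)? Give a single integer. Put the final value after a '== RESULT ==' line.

Walk:
N0 x:[124/3,161/3] y:[116/3,148/3] z:[89/3,131/3] -> hit [124/3,131/3], descend [1, 5, 6, 10]
  N1 x:[143/3,160/3] y:[133/3,136/3] z:[103/3,131/3] -> miss, prune
  N5 x:[133/3,51] y:[142/3,148/3] z:[89/3,106/3] -> miss, prune
  N6 x:[51,161/3] y:[116/3,44] z:[32,106/3] -> miss, prune
  N10 x:[124/3,42] y:[42,43] z:[42,127/3] -> hit [42,42] leaf, test {P6@t=42}

5 AABB tests over nodes [0, 1, 5, 6, 10]; 1 leaf entered; closest P6.

== RESULT ==
1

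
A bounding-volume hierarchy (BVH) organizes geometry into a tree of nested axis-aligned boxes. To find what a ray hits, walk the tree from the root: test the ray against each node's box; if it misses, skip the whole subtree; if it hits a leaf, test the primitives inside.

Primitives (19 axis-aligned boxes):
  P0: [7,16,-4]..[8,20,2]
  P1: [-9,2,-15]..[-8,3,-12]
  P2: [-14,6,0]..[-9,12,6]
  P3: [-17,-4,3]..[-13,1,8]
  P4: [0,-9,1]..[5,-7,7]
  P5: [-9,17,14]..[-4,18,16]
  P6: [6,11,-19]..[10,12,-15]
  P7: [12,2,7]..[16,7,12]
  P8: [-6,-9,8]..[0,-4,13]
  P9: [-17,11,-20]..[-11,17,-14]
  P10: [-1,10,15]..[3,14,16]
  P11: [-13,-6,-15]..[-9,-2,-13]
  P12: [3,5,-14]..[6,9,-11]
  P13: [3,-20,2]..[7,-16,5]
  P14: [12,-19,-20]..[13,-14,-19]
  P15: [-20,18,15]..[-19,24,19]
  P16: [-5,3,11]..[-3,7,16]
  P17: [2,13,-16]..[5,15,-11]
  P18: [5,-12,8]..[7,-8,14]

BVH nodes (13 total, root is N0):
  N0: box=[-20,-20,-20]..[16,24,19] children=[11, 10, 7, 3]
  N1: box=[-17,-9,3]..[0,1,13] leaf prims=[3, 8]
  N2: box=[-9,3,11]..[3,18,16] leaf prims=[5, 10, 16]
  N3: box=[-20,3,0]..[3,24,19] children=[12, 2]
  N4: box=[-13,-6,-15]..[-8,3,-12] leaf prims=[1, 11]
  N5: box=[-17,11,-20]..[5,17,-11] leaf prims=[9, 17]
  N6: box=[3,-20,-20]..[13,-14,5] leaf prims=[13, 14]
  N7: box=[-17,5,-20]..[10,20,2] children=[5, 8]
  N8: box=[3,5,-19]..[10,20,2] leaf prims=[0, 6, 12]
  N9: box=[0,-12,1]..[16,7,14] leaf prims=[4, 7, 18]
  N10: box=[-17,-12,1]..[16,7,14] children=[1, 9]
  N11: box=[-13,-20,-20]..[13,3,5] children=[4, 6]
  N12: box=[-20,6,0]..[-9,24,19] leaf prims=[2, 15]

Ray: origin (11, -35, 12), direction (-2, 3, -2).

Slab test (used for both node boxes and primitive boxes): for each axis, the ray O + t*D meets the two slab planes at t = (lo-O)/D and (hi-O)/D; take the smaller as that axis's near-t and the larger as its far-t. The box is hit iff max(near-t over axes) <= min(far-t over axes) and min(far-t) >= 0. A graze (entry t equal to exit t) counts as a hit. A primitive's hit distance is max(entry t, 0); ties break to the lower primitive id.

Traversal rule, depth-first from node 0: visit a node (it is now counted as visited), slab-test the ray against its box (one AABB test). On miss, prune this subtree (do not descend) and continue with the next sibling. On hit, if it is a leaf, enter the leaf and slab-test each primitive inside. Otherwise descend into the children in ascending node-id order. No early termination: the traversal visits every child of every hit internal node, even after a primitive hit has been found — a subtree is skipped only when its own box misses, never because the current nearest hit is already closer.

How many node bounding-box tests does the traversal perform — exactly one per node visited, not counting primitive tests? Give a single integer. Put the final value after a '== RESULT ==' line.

Trace the traversal:
N0 x:[-5/2,31/2] y:[5,59/3] z:[-7/2,16] -> hit [5,31/2], descend [3, 7, 10, 11]
  N3 x:[4,31/2] y:[38/3,59/3] z:[-7/2,6] -> miss, prune
  N7 x:[1/2,14] y:[40/3,55/3] z:[5,16] -> hit [40/3,14], descend [5, 8]
    N5 x:[3,14] y:[46/3,52/3] z:[23/2,16] -> miss, prune
    N8 x:[1/2,4] y:[40/3,55/3] z:[5,31/2] -> miss, prune
  N10 x:[-5/2,14] y:[23/3,14] z:[-1,11/2] -> miss, prune
  N11 x:[-1,12] y:[5,38/3] z:[7/2,16] -> hit [5,12], descend [4, 6]
    N4 x:[19/2,12] y:[29/3,38/3] z:[12,27/2] -> hit [12,12] leaf, test {P1(miss), P11(miss)}
    N6 x:[-1,4] y:[5,7] z:[7/2,16] -> miss, prune

Summary -> nodes [0, 3, 7, 5, 8, 10, 11, 4, 6]; box-tests=9; leaf-entries=1; first=miss

== RESULT ==
9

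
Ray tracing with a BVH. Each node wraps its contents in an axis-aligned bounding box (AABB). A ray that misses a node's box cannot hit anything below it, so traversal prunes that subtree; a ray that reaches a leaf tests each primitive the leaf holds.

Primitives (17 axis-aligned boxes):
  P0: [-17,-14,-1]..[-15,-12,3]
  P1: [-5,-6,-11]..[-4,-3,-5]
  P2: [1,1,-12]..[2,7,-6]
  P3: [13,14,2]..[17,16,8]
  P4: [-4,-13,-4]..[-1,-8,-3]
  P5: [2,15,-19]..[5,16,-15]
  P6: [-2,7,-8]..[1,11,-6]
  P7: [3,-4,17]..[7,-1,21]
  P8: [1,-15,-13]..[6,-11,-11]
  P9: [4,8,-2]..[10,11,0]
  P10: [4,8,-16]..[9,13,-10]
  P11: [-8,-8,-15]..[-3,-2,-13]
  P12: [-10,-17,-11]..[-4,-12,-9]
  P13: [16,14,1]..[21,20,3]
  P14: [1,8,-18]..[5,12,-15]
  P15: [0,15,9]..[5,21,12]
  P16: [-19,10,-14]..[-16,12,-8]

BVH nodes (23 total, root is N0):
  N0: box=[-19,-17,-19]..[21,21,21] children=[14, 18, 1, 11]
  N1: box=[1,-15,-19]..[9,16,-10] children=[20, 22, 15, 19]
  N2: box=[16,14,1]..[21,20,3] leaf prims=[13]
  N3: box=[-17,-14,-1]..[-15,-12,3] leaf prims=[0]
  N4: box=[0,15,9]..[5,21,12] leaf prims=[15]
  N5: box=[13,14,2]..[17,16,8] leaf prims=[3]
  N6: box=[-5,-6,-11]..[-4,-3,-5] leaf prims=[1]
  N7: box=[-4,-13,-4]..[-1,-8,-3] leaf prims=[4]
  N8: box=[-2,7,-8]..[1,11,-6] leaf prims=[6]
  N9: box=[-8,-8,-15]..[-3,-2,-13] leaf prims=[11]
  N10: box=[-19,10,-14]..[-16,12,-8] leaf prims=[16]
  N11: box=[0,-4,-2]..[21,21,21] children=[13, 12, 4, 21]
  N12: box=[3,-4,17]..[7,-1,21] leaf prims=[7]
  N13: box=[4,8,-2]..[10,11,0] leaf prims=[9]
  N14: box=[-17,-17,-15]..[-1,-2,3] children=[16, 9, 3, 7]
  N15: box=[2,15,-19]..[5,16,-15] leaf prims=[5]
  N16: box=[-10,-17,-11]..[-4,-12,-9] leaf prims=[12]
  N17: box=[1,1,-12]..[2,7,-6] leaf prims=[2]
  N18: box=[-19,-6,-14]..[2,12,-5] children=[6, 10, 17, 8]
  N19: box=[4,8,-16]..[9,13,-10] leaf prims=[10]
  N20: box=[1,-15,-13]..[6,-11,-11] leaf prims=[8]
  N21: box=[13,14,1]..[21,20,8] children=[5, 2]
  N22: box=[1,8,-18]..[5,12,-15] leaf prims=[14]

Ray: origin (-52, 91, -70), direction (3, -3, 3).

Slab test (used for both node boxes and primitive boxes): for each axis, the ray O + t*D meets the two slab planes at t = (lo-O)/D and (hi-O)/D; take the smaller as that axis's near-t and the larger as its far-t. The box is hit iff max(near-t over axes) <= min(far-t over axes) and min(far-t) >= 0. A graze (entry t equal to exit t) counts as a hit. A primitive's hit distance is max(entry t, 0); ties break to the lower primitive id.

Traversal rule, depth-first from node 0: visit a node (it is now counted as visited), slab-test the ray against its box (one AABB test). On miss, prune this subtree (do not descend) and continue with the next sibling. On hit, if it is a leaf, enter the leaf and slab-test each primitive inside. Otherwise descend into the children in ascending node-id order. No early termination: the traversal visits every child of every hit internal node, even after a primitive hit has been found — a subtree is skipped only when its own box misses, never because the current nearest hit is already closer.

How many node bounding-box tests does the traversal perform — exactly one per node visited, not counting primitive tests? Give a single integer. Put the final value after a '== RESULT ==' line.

Traverse from the root:
N0 x:[11,73/3] y:[70/3,36] z:[17,91/3] -> hit [70/3,73/3], descend [1, 11, 14, 18]
  N1 x:[53/3,61/3] y:[25,106/3] z:[17,20] -> miss, prune
  N11 x:[52/3,73/3] y:[70/3,95/3] z:[68/3,91/3] -> hit [70/3,73/3], descend [4, 12, 13, 21]
    N4 x:[52/3,19] y:[70/3,76/3] z:[79/3,82/3] -> miss, prune
    N12 x:[55/3,59/3] y:[92/3,95/3] z:[29,91/3] -> miss, prune
    N13 x:[56/3,62/3] y:[80/3,83/3] z:[68/3,70/3] -> miss, prune
    N21 x:[65/3,73/3] y:[71/3,77/3] z:[71/3,26] -> hit [71/3,73/3], descend [2, 5]
      N2 x:[68/3,73/3] y:[71/3,77/3] z:[71/3,73/3] -> hit [71/3,73/3] leaf, test {P13@t=71/3}
      N5 x:[65/3,23] y:[25,77/3] z:[24,26] -> miss, prune
  N14 x:[35/3,17] y:[31,36] z:[55/3,73/3] -> miss, prune
  N18 x:[11,18] y:[79/3,97/3] z:[56/3,65/3] -> miss, prune

11 AABB tests over nodes [0, 1, 11, 4, 12, 13, 21, 2, 5, 14, 18]; 1 leaf entered; closest P13.

== RESULT ==
11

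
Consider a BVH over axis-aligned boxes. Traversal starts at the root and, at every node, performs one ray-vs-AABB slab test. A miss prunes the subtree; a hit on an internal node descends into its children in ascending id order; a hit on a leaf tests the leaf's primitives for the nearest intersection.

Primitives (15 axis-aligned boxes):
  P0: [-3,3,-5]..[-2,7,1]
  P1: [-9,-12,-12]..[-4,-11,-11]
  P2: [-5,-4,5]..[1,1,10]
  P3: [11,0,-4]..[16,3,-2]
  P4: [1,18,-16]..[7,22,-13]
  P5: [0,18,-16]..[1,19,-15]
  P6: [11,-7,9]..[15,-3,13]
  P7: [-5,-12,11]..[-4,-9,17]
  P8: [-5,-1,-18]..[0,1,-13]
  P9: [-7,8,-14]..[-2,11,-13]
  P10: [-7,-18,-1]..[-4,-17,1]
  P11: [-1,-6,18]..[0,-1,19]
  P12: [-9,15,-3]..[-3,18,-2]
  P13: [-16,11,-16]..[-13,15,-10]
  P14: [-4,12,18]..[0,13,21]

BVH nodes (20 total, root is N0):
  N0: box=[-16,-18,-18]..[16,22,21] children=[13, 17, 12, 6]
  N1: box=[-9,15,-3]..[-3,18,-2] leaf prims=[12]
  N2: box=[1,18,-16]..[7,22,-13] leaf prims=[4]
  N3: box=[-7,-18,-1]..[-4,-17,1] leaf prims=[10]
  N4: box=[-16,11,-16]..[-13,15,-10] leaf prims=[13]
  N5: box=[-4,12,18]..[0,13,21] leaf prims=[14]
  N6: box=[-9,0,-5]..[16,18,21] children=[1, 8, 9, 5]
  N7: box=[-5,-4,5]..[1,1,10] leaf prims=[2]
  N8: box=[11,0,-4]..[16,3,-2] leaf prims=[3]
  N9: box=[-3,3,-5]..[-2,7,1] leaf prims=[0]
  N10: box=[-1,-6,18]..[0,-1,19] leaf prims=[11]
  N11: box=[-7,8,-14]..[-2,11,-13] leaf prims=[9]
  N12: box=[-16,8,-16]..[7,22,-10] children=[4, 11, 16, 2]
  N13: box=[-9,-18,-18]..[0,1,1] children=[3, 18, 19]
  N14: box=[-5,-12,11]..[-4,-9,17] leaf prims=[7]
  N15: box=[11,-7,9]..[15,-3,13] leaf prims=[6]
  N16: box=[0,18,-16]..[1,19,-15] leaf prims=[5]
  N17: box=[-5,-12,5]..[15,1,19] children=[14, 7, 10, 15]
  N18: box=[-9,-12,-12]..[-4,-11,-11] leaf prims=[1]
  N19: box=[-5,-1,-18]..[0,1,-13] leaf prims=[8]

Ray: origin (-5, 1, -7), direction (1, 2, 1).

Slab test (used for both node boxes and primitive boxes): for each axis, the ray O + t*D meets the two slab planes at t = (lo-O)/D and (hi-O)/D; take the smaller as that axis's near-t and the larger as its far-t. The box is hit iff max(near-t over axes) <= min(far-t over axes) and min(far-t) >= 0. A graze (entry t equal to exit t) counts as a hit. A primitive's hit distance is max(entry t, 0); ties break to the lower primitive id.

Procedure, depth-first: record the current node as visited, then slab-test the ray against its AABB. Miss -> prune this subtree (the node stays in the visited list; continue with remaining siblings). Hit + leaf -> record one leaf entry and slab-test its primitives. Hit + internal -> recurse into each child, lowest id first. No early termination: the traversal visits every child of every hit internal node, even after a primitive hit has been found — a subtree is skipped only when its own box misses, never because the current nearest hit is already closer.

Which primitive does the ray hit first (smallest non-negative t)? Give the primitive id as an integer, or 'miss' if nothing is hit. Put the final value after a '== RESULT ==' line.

Traverse from the root:
N0 x:[-11,21] y:[-19/2,21/2] z:[-11,28] -> hit [-19/2,21/2], descend [6, 12, 13, 17]
  N6 x:[-4,21] y:[-1/2,17/2] z:[2,28] -> hit [2,17/2], descend [1, 5, 8, 9]
    N1 x:[-4,2] y:[7,17/2] z:[4,5] -> miss, prune
    N5 x:[1,5] y:[11/2,6] z:[25,28] -> miss, prune
    N8 x:[16,21] y:[-1/2,1] z:[3,5] -> miss, prune
    N9 x:[2,3] y:[1,3] z:[2,8] -> hit [2,3] leaf, test {P0@t=2}
  N12 x:[-11,12] y:[7/2,21/2] z:[-9,-3] -> miss, prune
  N13 x:[-4,5] y:[-19/2,0] z:[-11,8] -> hit [-4,0], descend [3, 18, 19]
    N3 x:[-2,1] y:[-19/2,-9] z:[6,8] -> miss, prune
    N18 x:[-4,1] y:[-13/2,-6] z:[-5,-4] -> miss, prune
    N19 x:[0,5] y:[-1,0] z:[-11,-6] -> miss, prune
  N17 x:[0,20] y:[-13/2,0] z:[12,26] -> miss, prune

Summary -> nodes [0, 6, 1, 5, 8, 9, 12, 13, 3, 18, 19, 17]; box-tests=12; leaf-entries=1; first=P0

== RESULT ==
0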